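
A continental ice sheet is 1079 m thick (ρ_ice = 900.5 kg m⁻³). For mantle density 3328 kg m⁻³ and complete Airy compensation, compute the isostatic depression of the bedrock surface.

292 m

In Airy isostatic equilibrium: the ice load ρ_ice t is balanced by mantle displaced below, ρ_m s.
s = t ρ_ice / ρ_m = 1079 m × 900.5/3328 = 292 m.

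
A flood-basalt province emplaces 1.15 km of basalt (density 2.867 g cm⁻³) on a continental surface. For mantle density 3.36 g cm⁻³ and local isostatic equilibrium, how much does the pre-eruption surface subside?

Subaerial loading: s = t ρ_load / ρ_m.
s = 1.15 km × 2.867/3.36 = 0.981 km.

0.981 km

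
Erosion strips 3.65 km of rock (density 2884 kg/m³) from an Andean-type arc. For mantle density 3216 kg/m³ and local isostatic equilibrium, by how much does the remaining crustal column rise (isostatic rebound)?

3.27 km

Unloading: uplift u = e ρ_c/ρ_m = 3.65 km × 2884/3216 = 3.27 km.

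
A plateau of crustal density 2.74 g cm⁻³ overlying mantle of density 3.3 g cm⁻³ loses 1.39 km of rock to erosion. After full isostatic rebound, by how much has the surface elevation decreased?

0.236 km

Rebound u = e ρ_c/ρ_m = 1.39 km × 2.74/3.3 = 1.154 km.
Net surface drop = e − u = 1.39 km − 1.154 km = e (ρ_m − ρ_c)/ρ_m = 0.236 km.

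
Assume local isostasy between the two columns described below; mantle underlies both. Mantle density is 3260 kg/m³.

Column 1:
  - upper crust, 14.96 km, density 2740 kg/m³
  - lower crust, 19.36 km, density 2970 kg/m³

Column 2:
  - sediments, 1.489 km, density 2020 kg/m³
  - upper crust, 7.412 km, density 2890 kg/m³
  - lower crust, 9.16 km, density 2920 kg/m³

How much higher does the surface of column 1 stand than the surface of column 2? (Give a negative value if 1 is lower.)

For any compensation level in the mantle, the mantle terms cancel and isostasy reduces to e = (Σt_1 − Σt_2) − (Σ(ρt)_1 − Σ(ρt)_2) / ρ_m.
Σt_1 = 34.32 km; Σt_2 = 18.061 km; Σ(ρt)_1 = 98489.6; Σ(ρt)_2 = 51175.66 (in km·kg/m³).
e = (34.32 − 18.061) − (98489.6 − 51175.66) / 3260 = 1.75 km.

1.75 km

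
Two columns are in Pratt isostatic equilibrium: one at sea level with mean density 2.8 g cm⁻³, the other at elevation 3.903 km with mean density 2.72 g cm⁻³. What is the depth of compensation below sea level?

ρ_ref D = ρ (D + h) → D (ρ_ref − ρ) = ρ h.
D = ρ h/(ρ_ref − ρ) = 2.72 × 3.903 km/(2.8 − 2.72) = 133 km.

133 km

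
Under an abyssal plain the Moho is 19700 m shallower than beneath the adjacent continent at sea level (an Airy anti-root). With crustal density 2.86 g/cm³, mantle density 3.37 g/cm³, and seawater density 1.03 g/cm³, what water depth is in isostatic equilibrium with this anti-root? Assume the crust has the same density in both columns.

Replacing a thickness d of crust by seawater at the top must be balanced by replacing crust with mantle at the base: d (ρ_c − ρ_w) = a (ρ_m − ρ_c).
d = a (ρ_m − ρ_c)/(ρ_c − ρ_w) = 19700 m × 0.51/1.83 = 5490 m.

5490 m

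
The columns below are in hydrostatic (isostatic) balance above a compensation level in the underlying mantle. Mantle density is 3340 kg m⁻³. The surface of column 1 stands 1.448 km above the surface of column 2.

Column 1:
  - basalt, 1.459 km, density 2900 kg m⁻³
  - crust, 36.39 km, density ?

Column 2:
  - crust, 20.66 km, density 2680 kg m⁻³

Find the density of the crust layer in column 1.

Take the compensation level at the base of the deeper column (depth z_c below the surface of column 1) and equate Σ ρ_i t_i down to z_c; mantle fills any gap and the z_c terms cancel.
Column 1: 1.459×2900 + 36.39×ρ + (z_c − 37.849)×3340
Column 2: 1.448×0 + 20.66×2680 + (z_c − 1.448 − 20.66)×3340
The z_c×3340 term appears on both sides and cancels. Collect the known terms of each column as K = Σ(ρt)_known − 3340 × (depth of known layers): K_1 = 4231.1 − 3340×37.849 = −122184.56; K_2 = 55368.8 − 3340×(1.448 + 20.66) = −18471.92.
Balance: K_1 + 36.39×ρ = K_2, so ρ = (K_2 − K_1)/36.39 = 103713/36.39 = 2850 kg m⁻³.

2850 kg m⁻³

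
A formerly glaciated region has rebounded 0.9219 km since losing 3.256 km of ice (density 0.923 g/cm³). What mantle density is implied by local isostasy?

3.26 g/cm³

ρ_m = ρ_ice t / u = 0.923 × 3.256 km/0.9219 km = 3.26 g/cm³.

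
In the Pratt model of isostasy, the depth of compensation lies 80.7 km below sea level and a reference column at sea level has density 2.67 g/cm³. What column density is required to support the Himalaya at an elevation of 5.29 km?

2.51 g/cm³

Pratt balance: ρ_ref D = ρ (D + h).
ρ = ρ_ref D/(D + h) = 2.67 × 80.7 km/(80.7 km + 5.29 km) = 2.51 g/cm³.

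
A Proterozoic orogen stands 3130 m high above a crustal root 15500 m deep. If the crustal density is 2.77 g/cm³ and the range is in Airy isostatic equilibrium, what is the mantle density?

3.33 g/cm³

Airy balance: ρ_c h = (ρ_m − ρ_c) r → ρ_m = ρ_c (1 + h/r).
ρ_m = 2.77 × (1 + 3130 m/15500 m) = 3.33 g/cm³.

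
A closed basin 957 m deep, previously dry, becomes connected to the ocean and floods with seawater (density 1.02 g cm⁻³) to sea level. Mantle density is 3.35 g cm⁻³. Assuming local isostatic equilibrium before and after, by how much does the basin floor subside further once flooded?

419 m

After flooding the water column is d + s deep. Its weight must equal the weight of mantle displaced by the extra subsidence s: (d + s) ρ_w = s ρ_m.
s = d ρ_w / (ρ_m − ρ_w) = 957 m × 1.02/(3.35 − 1.02) = 419 m.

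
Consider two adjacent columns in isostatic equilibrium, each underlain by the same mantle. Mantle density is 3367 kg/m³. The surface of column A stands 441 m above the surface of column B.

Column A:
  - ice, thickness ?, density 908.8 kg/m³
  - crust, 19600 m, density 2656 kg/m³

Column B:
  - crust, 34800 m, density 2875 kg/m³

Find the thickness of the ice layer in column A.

1900 m

Take the compensation level at the base of the deeper column (depth z_c below the surface of column A) and equate Σ ρ_i t_i down to z_c; mantle fills any gap and the z_c terms cancel.
Column A: x×908.8 + 19600×2656 + (z_c − 19600 − x)×3367
Column B: 441×0 + 34800×2875 + (z_c − 441 − 34800)×3367
The z_c×3367 term appears on both sides and cancels. Collect the known terms of each column as K = Σ(ρt)_known − 3367 × (depth of known layers): K_A = 52057600 − 3367×19600 = −13935600; K_B = 100050000 − 3367×(441 + 34800) = −18606447.
Balance: K_A − x×(3367 − 908.8) = K_B, so x = (K_A − K_B)/(3367 − 908.8) = 4670850/2458.2 = 1900 m.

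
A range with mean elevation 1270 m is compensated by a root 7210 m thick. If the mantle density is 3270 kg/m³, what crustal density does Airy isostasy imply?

ρ_c h = (ρ_m − ρ_c) r → ρ_c (h + r) = ρ_m r → ρ_c = ρ_m r / (h + r).
ρ_c = 3270 × 7210 m / (1270 m + 7210 m) = 2780 kg/m³.

2780 kg/m³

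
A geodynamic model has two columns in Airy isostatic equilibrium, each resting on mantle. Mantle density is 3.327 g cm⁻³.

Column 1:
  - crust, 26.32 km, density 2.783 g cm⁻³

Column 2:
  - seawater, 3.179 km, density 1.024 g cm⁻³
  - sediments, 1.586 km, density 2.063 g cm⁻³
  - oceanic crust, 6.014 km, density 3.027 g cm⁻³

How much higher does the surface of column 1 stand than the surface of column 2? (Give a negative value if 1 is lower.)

0.958 km

For any compensation level in the mantle, the mantle terms cancel and isostasy reduces to e = (Σt_1 − Σt_2) − (Σ(ρt)_1 − Σ(ρt)_2) / ρ_m.
Σt_1 = 26.32 km; Σt_2 = 10.779 km; Σ(ρt)_1 = 73.24856; Σ(ρt)_2 = 24.731592 (in km·g cm⁻³).
e = (26.32 − 10.779) − (73.24856 − 24.731592) / 3.327 = 0.958 km.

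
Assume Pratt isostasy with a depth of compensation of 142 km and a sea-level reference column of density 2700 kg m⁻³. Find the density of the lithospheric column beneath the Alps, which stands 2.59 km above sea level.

Pratt balance: ρ_ref D = ρ (D + h).
ρ = ρ_ref D/(D + h) = 2700 × 142 km/(142 km + 2.59 km) = 2650 kg m⁻³.

2650 kg m⁻³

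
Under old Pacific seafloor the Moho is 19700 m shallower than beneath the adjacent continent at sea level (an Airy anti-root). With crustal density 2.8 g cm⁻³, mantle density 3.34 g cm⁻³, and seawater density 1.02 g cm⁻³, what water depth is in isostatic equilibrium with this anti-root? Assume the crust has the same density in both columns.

Replacing a thickness d of crust by seawater at the top must be balanced by replacing crust with mantle at the base: d (ρ_c − ρ_w) = a (ρ_m − ρ_c).
d = a (ρ_m − ρ_c)/(ρ_c − ρ_w) = 19700 m × 0.54/1.78 = 5980 m.

5980 m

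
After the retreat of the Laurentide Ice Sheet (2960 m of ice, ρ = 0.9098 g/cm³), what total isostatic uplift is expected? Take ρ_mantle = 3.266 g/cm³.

Removing the load lets mantle flow back in; uplift u satisfies ρ_ice t = ρ_m u.
u = t ρ_ice/ρ_m = 2960 m × 0.9098/3.266 = 825 m.

825 m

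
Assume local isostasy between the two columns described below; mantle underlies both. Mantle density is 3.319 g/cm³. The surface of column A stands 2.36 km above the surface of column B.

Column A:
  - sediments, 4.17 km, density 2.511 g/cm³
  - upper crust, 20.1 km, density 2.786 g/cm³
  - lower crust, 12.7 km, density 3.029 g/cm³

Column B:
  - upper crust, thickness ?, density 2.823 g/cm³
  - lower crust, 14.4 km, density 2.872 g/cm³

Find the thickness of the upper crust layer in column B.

7.05 km

Take the compensation level at the base of the deeper column (depth z_c below the surface of column A) and equate Σ ρ_i t_i down to z_c; mantle fills any gap and the z_c terms cancel.
Column A: 4.17×2.511 + 20.1×2.786 + 12.7×3.029 + (z_c − 36.97)×3.319
Column B: 2.36×0 + x×2.823 + 14.4×2.872 + (z_c − 2.36 − 14.4 − x)×3.319
The z_c×3.319 term appears on both sides and cancels. Collect the known terms of each column as K = Σ(ρt)_known − 3.319 × (depth of known layers): K_A = 104.93777 − 3.319×36.97 = −17.76566; K_B = 41.3568 − 3.319×(2.36 + 14.4) = −14.26964.
Balance: K_A = K_B − x×(3.319 − 2.823), so x = (K_B − K_A)/(3.319 − 2.823) = 3.49602/0.496 = 7.05 km.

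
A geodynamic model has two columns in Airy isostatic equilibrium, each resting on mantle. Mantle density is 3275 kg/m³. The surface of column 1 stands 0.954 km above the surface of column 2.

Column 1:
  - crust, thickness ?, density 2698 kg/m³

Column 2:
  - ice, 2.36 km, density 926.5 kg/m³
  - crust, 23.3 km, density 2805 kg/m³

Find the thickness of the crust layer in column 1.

34 km

Take the compensation level at the base of the deeper column (depth z_c below the surface of column 1) and equate Σ ρ_i t_i down to z_c; mantle fills any gap and the z_c terms cancel.
Column 1: x×2698 + (z_c − 0 − x)×3275
Column 2: 0.954×0 + 2.36×926.5 + 23.3×2805 + (z_c − 0.954 − 25.66)×3275
The z_c×3275 term appears on both sides and cancels. Collect the known terms of each column as K = Σ(ρt)_known − 3275 × (depth of known layers): K_1 = 0 − 3275×0 = 0; K_2 = 67543.04 − 3275×(0.954 + 25.66) = −19617.81.
Balance: K_1 − x×(3275 − 2698) = K_2, so x = (K_1 − K_2)/(3275 − 2698) = 19617.8/577 = 34 km.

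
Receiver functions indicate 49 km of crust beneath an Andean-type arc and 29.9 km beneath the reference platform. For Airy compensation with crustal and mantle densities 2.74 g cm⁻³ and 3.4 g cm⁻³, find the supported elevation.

Excess crust Δ = 49 km − 29.9 km = 19.1 km, split between elevation h and root r with h + r = Δ.
Airy balance ρ_c h = (ρ_m − ρ_c) r gives r = h ρ_c/(ρ_m − ρ_c), so h (1 + ρ_c/(ρ_m − ρ_c)) = Δ, i.e. h = Δ (ρ_m − ρ_c)/ρ_m.
h = 19.1 km × 0.66/3.4 = 3.71 km.

3.71 km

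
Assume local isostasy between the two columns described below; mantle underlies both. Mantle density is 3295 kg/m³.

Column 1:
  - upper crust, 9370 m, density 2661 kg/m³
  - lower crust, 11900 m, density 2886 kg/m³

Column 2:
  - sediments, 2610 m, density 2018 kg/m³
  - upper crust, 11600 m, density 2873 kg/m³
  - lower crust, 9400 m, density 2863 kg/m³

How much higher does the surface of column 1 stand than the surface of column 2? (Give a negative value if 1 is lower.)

For any compensation level in the mantle, the mantle terms cancel and isostasy reduces to e = (Σt_1 − Σt_2) − (Σ(ρt)_1 − Σ(ρt)_2) / ρ_m.
Σt_1 = 21270 m; Σt_2 = 23610 m; Σ(ρt)_1 = 59276970; Σ(ρt)_2 = 65505980 (in m·kg/m³).
e = (21270 − 23610) − (59276970 − 65505980) / 3295 = −450 m.

−450 m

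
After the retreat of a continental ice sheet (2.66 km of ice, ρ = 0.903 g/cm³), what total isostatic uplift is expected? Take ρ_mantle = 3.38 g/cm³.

0.711 km

Removing the load lets mantle flow back in; uplift u satisfies ρ_ice t = ρ_m u.
u = t ρ_ice/ρ_m = 2.66 km × 0.903/3.38 = 0.711 km.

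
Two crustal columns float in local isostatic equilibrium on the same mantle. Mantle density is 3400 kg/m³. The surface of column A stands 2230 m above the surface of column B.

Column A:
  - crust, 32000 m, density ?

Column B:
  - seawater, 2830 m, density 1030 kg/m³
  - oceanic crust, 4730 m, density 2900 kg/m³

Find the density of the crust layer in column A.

Take the compensation level at the base of the deeper column (depth z_c below the surface of column A) and equate Σ ρ_i t_i down to z_c; mantle fills any gap and the z_c terms cancel.
Column A: 32000×ρ + (z_c − 32000)×3400
Column B: 2230×0 + 2830×1030 + 4730×2900 + (z_c − 2230 − 7560)×3400
The z_c×3400 term appears on both sides and cancels. Collect the known terms of each column as K = Σ(ρt)_known − 3400 × (depth of known layers): K_A = 0 − 3400×32000 = −108800000; K_B = 16631900 − 3400×(2230 + 7560) = −16654100.
Balance: K_A + 32000×ρ = K_B, so ρ = (K_B − K_A)/32000 = 92145900/32000 = 2880 kg/m³.

2880 kg/m³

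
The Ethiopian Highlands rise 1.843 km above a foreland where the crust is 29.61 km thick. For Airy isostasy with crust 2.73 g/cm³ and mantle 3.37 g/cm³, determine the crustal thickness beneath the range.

39.3 km

Root depth r = h ρ_c / (ρ_m − ρ_c) = 1.843 km × 2.73 / 0.64 = 7.862 km.
Total thickness = T + h + r = 29.61 km + 1.843 km + 7.862 km = 39.3 km.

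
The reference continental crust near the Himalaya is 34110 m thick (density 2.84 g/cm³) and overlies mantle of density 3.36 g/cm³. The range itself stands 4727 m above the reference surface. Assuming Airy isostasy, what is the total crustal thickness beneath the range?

Root depth r = h ρ_c / (ρ_m − ρ_c) = 4727 m × 2.84 / 0.52 = 25820 m.
Total thickness = T + h + r = 34110 m + 4727 m + 25820 m = 64700 m.

64700 m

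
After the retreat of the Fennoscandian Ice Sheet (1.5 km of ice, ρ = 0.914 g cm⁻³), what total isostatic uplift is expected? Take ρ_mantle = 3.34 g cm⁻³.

Removing the load lets mantle flow back in; uplift u satisfies ρ_ice t = ρ_m u.
u = t ρ_ice/ρ_m = 1.5 km × 0.914/3.34 = 0.41 km.

0.41 km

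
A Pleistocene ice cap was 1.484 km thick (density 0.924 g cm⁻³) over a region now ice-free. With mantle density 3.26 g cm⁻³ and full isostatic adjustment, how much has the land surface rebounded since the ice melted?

0.421 km

Removing the load lets mantle flow back in; uplift u satisfies ρ_ice t = ρ_m u.
u = t ρ_ice/ρ_m = 1.484 km × 0.924/3.26 = 0.421 km.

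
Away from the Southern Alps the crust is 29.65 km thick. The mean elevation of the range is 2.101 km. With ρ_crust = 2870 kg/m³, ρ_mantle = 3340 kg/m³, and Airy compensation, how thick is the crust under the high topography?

Root depth r = h ρ_c / (ρ_m − ρ_c) = 2.101 km × 2870 / 470 = 12.83 km.
Total thickness = T + h + r = 29.65 km + 2.101 km + 12.83 km = 44.6 km.

44.6 km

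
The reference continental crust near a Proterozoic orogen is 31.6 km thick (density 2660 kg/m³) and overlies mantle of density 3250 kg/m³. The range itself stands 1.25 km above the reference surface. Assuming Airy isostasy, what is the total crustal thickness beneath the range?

38.5 km

Root depth r = h ρ_c / (ρ_m − ρ_c) = 1.25 km × 2660 / 590 = 5.636 km.
Total thickness = T + h + r = 31.6 km + 1.25 km + 5.636 km = 38.5 km.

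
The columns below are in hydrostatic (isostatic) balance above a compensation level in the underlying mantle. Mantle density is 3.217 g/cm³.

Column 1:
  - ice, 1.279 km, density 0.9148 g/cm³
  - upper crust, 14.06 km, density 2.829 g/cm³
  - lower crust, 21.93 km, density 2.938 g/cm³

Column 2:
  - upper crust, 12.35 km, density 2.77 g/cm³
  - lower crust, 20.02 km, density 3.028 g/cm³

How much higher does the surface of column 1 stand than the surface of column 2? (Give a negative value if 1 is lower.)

1.62 km

For any compensation level in the mantle, the mantle terms cancel and isostasy reduces to e = (Σt_1 − Σt_2) − (Σ(ρt)_1 − Σ(ρt)_2) / ρ_m.
Σt_1 = 37.269 km; Σt_2 = 32.37 km; Σ(ρt)_1 = 105.376109; Σ(ρt)_2 = 94.83006 (in km·g/cm³).
e = (37.269 − 32.37) − (105.376109 − 94.83006) / 3.217 = 1.62 km.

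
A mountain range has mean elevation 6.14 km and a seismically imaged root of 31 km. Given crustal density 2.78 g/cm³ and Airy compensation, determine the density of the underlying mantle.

3.33 g/cm³

Airy balance: ρ_c h = (ρ_m − ρ_c) r → ρ_m = ρ_c (1 + h/r).
ρ_m = 2.78 × (1 + 6.14 km/31 km) = 3.33 g/cm³.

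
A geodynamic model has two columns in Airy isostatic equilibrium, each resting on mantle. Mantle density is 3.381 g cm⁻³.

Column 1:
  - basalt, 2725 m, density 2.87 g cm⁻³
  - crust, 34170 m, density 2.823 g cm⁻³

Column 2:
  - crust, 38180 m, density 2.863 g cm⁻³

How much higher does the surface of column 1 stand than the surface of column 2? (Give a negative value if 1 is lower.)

202 m

For any compensation level in the mantle, the mantle terms cancel and isostasy reduces to e = (Σt_1 − Σt_2) − (Σ(ρt)_1 − Σ(ρt)_2) / ρ_m.
Σt_1 = 36895 m; Σt_2 = 38180 m; Σ(ρt)_1 = 104282.66; Σ(ρt)_2 = 109309.34 (in m·g cm⁻³).
e = (36895 − 38180) − (104282.66 − 109309.34) / 3.381 = 202 m.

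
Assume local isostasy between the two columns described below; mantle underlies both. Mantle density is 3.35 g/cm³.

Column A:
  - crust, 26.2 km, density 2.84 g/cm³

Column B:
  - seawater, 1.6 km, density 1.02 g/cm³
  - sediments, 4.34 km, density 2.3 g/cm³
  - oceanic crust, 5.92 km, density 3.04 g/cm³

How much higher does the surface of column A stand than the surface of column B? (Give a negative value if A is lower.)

0.968 km

For any compensation level in the mantle, the mantle terms cancel and isostasy reduces to e = (Σt_A − Σt_B) − (Σ(ρt)_A − Σ(ρt)_B) / ρ_m.
Σt_A = 26.2 km; Σt_B = 11.86 km; Σ(ρt)_A = 74.408; Σ(ρt)_B = 29.6108 (in km·g/cm³).
e = (26.2 − 11.86) − (74.408 − 29.6108) / 3.35 = 0.968 km.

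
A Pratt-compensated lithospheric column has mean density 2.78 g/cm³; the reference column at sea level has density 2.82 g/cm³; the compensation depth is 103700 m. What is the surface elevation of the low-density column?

ρ_ref D = ρ (D + h) → h = D (ρ_ref − ρ)/ρ.
h = 103700 m × (2.82 − 2.78)/2.78 = 1490 m.

1490 m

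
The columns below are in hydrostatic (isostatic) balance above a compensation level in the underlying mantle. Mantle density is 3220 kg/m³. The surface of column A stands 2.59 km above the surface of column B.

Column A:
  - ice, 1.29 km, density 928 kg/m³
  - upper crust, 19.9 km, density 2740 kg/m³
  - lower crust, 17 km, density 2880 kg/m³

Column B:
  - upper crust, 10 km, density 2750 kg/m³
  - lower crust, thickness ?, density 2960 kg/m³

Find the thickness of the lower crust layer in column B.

Take the compensation level at the base of the deeper column (depth z_c below the surface of column A) and equate Σ ρ_i t_i down to z_c; mantle fills any gap and the z_c terms cancel.
Column A: 1.29×928 + 19.9×2740 + 17×2880 + (z_c − 38.19)×3220
Column B: 2.59×0 + 10×2750 + x×2960 + (z_c − 2.59 − 10 − x)×3220
The z_c×3220 term appears on both sides and cancels. Collect the known terms of each column as K = Σ(ρt)_known − 3220 × (depth of known layers): K_A = 104683.12 − 3220×38.19 = −18288.68; K_B = 27500 − 3220×(2.59 + 10) = −13039.8.
Balance: K_A = K_B − x×(3220 − 2960), so x = (K_B − K_A)/(3220 − 2960) = 5248.88/260 = 20.2 km.

20.2 km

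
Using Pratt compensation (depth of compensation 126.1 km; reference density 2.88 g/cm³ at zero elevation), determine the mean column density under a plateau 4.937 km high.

Pratt balance: ρ_ref D = ρ (D + h).
ρ = ρ_ref D/(D + h) = 2.88 × 126.1 km/(126.1 km + 4.937 km) = 2.77 g/cm³.

2.77 g/cm³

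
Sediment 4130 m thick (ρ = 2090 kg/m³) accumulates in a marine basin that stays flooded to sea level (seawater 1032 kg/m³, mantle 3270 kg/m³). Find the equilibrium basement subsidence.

Submarine loading: the sediment displaces seawater, and the subsidence is in turn flooded, so s (ρ_m − ρ_w) = t (ρ_sed − ρ_w).
s = 4130 m × (2090 − 1032) / (3270 − 1032) = 1950 m.

1950 m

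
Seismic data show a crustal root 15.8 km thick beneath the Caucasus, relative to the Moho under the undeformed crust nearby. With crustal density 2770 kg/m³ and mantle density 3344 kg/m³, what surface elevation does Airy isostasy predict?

For local isostatic compensation: ρ_c h = (ρ_m − ρ_c) r.
h = r (ρ_m − ρ_c) / ρ_c = 15.8 km × (3344 − 2770) / 2770 = 3.27 km.

3.27 km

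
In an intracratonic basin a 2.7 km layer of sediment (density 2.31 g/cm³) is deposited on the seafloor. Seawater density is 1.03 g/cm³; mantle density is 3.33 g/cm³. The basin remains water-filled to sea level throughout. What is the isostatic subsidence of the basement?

1.5 km

Submarine loading: the sediment displaces seawater, and the subsidence is in turn flooded, so s (ρ_m − ρ_w) = t (ρ_sed − ρ_w).
s = 2.7 km × (2.31 − 1.03) / (3.33 − 1.03) = 1.5 km.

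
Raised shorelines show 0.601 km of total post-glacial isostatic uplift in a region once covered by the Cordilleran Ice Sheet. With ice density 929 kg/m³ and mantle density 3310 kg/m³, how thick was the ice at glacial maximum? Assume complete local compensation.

u = t ρ_ice/ρ_m → t = u ρ_m/ρ_ice = 0.601 km × 3310/929 = 2.14 km.

2.14 km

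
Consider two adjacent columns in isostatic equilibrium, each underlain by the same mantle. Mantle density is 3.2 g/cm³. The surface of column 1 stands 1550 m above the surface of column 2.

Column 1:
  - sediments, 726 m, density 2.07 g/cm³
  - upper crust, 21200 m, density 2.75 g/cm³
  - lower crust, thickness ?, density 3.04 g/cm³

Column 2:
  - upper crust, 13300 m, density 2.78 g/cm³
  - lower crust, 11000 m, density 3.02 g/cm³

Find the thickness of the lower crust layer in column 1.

13500 m

Take the compensation level at the base of the deeper column (depth z_c below the surface of column 1) and equate Σ ρ_i t_i down to z_c; mantle fills any gap and the z_c terms cancel.
Column 1: 726×2.07 + 21200×2.75 + x×3.04 + (z_c − 21926 − x)×3.2
Column 2: 1550×0 + 13300×2.78 + 11000×3.02 + (z_c − 1550 − 24300)×3.2
The z_c×3.2 term appears on both sides and cancels. Collect the known terms of each column as K = Σ(ρt)_known − 3.2 × (depth of known layers): K_1 = 59802.82 − 3.2×21926 = −10360.38; K_2 = 70194 − 3.2×(1550 + 24300) = −12526.
Balance: K_1 − x×(3.2 − 3.04) = K_2, so x = (K_1 − K_2)/(3.2 − 3.04) = 2165.62/0.16 = 13500 m.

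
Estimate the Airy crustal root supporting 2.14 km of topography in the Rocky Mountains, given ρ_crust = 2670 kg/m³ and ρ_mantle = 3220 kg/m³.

10.4 km

In Airy isostatic equilibrium: the weight of the topography is balanced by the buoyancy of the root, ρ_c h = (ρ_m − ρ_c) r.
r = h · ρ_c / (ρ_m − ρ_c) = 2.14 km × 2670 / (3220 − 2670) = 10.4 km.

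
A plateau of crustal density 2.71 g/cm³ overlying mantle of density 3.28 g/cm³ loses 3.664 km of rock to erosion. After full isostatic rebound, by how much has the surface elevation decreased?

0.637 km

Rebound u = e ρ_c/ρ_m = 3.664 km × 2.71/3.28 = 3.027 km.
Net surface drop = e − u = 3.664 km − 3.027 km = e (ρ_m − ρ_c)/ρ_m = 0.637 km.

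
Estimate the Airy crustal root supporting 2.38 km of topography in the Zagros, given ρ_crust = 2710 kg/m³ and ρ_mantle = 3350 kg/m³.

10.1 km

Balancing pressure at the compensation depth: the weight of the topography is balanced by the buoyancy of the root, ρ_c h = (ρ_m − ρ_c) r.
r = h · ρ_c / (ρ_m − ρ_c) = 2.38 km × 2710 / (3350 − 2710) = 10.1 km.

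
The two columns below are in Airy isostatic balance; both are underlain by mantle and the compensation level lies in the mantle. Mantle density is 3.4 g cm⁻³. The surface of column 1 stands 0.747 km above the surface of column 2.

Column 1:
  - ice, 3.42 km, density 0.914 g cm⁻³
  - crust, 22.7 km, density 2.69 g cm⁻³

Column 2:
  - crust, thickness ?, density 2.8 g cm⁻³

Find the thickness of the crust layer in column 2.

Take the compensation level at the base of the deeper column (depth z_c below the surface of column 1) and equate Σ ρ_i t_i down to z_c; mantle fills any gap and the z_c terms cancel.
Column 1: 3.42×0.914 + 22.7×2.69 + (z_c − 26.12)×3.4
Column 2: 0.747×0 + x×2.8 + (z_c − 0.747 − 0 − x)×3.4
The z_c×3.4 term appears on both sides and cancels. Collect the known terms of each column as K = Σ(ρt)_known − 3.4 × (depth of known layers): K_1 = 64.18888 − 3.4×26.12 = −24.61912; K_2 = 0 − 3.4×(0.747 + 0) = −2.5398.
Balance: K_1 = K_2 − x×(3.4 − 2.8), so x = (K_2 − K_1)/(3.4 − 2.8) = 22.0793/0.6 = 36.8 km.

36.8 km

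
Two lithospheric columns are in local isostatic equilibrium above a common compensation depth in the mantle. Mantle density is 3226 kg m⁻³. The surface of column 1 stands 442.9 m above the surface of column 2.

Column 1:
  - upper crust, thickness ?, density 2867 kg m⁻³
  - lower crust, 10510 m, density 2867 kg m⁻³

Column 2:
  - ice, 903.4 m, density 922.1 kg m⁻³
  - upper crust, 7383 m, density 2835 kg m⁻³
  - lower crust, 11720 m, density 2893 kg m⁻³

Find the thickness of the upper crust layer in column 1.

18200 m

Take the compensation level at the base of the deeper column (depth z_c below the surface of column 1) and equate Σ ρ_i t_i down to z_c; mantle fills any gap and the z_c terms cancel.
Column 1: x×2867 + 10510×2867 + (z_c − 10510 − x)×3226
Column 2: 442.9×0 + 903.4×922.1 + 7383×2835 + 11720×2893 + (z_c − 442.9 − 20006.4)×3226
The z_c×3226 term appears on both sides and cancels. Collect the known terms of each column as K = Σ(ρt)_known − 3226 × (depth of known layers): K_1 = 30132170 − 3226×10510 = −3773090; K_2 = 55669790.1 − 3226×(442.9 + 20006.4) = −10299651.7.
Balance: K_1 − x×(3226 − 2867) = K_2, so x = (K_1 − K_2)/(3226 − 2867) = 6526560/359 = 18200 m.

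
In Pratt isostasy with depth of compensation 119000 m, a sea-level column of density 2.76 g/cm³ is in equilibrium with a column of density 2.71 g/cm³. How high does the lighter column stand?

2200 m

ρ_ref D = ρ (D + h) → h = D (ρ_ref − ρ)/ρ.
h = 119000 m × (2.76 − 2.71)/2.71 = 2200 m.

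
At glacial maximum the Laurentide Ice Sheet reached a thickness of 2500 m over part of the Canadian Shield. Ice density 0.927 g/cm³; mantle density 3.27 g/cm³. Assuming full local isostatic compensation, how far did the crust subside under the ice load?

Balancing pressure at the compensation depth: the ice load ρ_ice t is balanced by mantle displaced below, ρ_m s.
s = t ρ_ice / ρ_m = 2500 m × 0.927/3.27 = 709 m.

709 m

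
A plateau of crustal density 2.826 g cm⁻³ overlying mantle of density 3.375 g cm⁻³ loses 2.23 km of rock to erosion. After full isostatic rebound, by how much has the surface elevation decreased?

0.363 km

Rebound u = e ρ_c/ρ_m = 2.23 km × 2.826/3.375 = 1.867 km.
Net surface drop = e − u = 2.23 km − 1.867 km = e (ρ_m − ρ_c)/ρ_m = 0.363 km.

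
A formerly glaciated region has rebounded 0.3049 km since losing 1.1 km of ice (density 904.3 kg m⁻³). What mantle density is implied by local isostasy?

ρ_m = ρ_ice t / u = 904.3 × 1.1 km/0.3049 km = 3260 kg m⁻³.

3260 kg m⁻³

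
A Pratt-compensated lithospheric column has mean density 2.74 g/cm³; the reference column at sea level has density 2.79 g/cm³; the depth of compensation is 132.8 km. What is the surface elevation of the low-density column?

2.42 km

ρ_ref D = ρ (D + h) → h = D (ρ_ref − ρ)/ρ.
h = 132.8 km × (2.79 − 2.74)/2.74 = 2.42 km.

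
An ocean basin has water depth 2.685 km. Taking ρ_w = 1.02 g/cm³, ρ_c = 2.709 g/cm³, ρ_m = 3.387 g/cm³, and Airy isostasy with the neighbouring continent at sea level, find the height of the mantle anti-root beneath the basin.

Balancing pressure at the compensation depth: replacing crust with seawater at the top is compensated by replacing crust with mantle at the base: d (ρ_c − ρ_w) = a (ρ_m − ρ_c).
a = d (ρ_c − ρ_w)/(ρ_m − ρ_c) = 2.685 km × 1.689/0.678 = 6.69 km.

6.69 km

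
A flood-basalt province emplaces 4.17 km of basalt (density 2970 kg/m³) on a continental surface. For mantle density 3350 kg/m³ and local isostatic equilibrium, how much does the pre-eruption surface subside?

3.7 km

Subaerial loading: s = t ρ_load / ρ_m.
s = 4.17 km × 2970/3350 = 3.7 km.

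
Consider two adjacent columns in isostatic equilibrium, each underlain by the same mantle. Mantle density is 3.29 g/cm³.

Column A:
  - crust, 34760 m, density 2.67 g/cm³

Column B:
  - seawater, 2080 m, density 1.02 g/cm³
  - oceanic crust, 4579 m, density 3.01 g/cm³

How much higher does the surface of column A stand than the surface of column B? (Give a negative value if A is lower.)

4730 m

For any compensation level in the mantle, the mantle terms cancel and isostasy reduces to e = (Σt_A − Σt_B) − (Σ(ρt)_A − Σ(ρt)_B) / ρ_m.
Σt_A = 34760 m; Σt_B = 6659 m; Σ(ρt)_A = 92809.2; Σ(ρt)_B = 15904.39 (in m·g/cm³).
e = (34760 − 6659) − (92809.2 − 15904.39) / 3.29 = 4730 m.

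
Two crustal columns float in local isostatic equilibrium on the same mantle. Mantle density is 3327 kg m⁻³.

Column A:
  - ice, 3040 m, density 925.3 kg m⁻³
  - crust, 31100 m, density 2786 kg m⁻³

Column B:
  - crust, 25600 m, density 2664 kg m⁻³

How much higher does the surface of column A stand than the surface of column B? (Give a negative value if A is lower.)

For any compensation level in the mantle, the mantle terms cancel and isostasy reduces to e = (Σt_A − Σt_B) − (Σ(ρt)_A − Σ(ρt)_B) / ρ_m.
Σt_A = 34140 m; Σt_B = 25600 m; Σ(ρt)_A = 89457512; Σ(ρt)_B = 68198400 (in m·kg m⁻³).
e = (34140 − 25600) − (89457512 − 68198400) / 3327 = 2150 m.

2150 m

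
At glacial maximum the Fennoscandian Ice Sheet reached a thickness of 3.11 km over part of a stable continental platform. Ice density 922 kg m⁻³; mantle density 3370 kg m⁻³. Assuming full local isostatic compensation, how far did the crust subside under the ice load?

0.851 km

Equating mass per unit area of the two columns: the ice load ρ_ice t is balanced by mantle displaced below, ρ_m s.
s = t ρ_ice / ρ_m = 3.11 km × 922/3370 = 0.851 km.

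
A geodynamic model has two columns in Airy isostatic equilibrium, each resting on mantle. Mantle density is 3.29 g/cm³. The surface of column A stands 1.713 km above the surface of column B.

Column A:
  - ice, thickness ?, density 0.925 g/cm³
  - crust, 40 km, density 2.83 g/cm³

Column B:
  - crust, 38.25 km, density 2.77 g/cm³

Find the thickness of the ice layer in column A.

Take the compensation level at the base of the deeper column (depth z_c below the surface of column A) and equate Σ ρ_i t_i down to z_c; mantle fills any gap and the z_c terms cancel.
Column A: x×0.925 + 40×2.83 + (z_c − 40 − x)×3.29
Column B: 1.713×0 + 38.25×2.77 + (z_c − 1.713 − 38.25)×3.29
The z_c×3.29 term appears on both sides and cancels. Collect the known terms of each column as K = Σ(ρt)_known − 3.29 × (depth of known layers): K_A = 113.2 − 3.29×40 = −18.4; K_B = 105.9525 − 3.29×(1.713 + 38.25) = −25.52577.
Balance: K_A − x×(3.29 − 0.925) = K_B, so x = (K_A − K_B)/(3.29 − 0.925) = 7.12577/2.365 = 3.01 km.

3.01 km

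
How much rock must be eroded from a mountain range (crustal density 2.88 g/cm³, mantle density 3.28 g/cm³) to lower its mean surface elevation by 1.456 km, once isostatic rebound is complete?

11.9 km

Net drop Δ = e − u = e − e ρ_c/ρ_m = e (ρ_m − ρ_c)/ρ_m.
e = Δ ρ_m/(ρ_m − ρ_c) = 1.456 km × 3.28/0.4 = 11.9 km.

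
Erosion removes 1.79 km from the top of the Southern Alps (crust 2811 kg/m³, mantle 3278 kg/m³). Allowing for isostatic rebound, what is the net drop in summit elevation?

0.255 km

Rebound u = e ρ_c/ρ_m = 1.79 km × 2811/3278 = 1.535 km.
Net surface drop = e − u = 1.79 km − 1.535 km = e (ρ_m − ρ_c)/ρ_m = 0.255 km.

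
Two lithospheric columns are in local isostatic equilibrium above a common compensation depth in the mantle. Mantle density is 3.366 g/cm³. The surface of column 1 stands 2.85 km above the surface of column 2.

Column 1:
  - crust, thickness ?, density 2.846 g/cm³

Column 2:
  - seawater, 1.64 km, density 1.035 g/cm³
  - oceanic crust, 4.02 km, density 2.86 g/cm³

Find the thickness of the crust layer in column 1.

Take the compensation level at the base of the deeper column (depth z_c below the surface of column 1) and equate Σ ρ_i t_i down to z_c; mantle fills any gap and the z_c terms cancel.
Column 1: x×2.846 + (z_c − 0 − x)×3.366
Column 2: 2.85×0 + 1.64×1.035 + 4.02×2.86 + (z_c − 2.85 − 5.66)×3.366
The z_c×3.366 term appears on both sides and cancels. Collect the known terms of each column as K = Σ(ρt)_known − 3.366 × (depth of known layers): K_1 = 0 − 3.366×0 = 0; K_2 = 13.1946 − 3.366×(2.85 + 5.66) = −15.45006.
Balance: K_1 − x×(3.366 − 2.846) = K_2, so x = (K_1 − K_2)/(3.366 − 2.846) = 15.4501/0.52 = 29.7 km.

29.7 km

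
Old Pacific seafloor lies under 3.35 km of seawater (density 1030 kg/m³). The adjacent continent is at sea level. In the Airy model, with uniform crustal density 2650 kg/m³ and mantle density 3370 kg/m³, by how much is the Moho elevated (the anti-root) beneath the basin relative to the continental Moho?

By Archimedes' principle applied to the lithosphere: replacing crust with seawater at the top is compensated by replacing crust with mantle at the base: d (ρ_c − ρ_w) = a (ρ_m − ρ_c).
a = d (ρ_c − ρ_w)/(ρ_m − ρ_c) = 3.35 km × 1620/720 = 7.54 km.

7.54 km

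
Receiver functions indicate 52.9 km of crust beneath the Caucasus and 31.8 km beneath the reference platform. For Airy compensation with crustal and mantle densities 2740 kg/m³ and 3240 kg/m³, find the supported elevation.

Excess crust Δ = 52.9 km − 31.8 km = 21.1 km, split between elevation h and root r with h + r = Δ.
Airy balance ρ_c h = (ρ_m − ρ_c) r gives r = h ρ_c/(ρ_m − ρ_c), so h (1 + ρ_c/(ρ_m − ρ_c)) = Δ, i.e. h = Δ (ρ_m − ρ_c)/ρ_m.
h = 21.1 km × 500/3240 = 3.26 km.

3.26 km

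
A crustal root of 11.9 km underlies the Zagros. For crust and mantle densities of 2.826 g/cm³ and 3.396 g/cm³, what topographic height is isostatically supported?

2.4 km

Balancing pressure at the compensation depth: ρ_c h = (ρ_m − ρ_c) r.
h = r (ρ_m − ρ_c) / ρ_c = 11.9 km × (3.396 − 2.826) / 2.826 = 2.4 km.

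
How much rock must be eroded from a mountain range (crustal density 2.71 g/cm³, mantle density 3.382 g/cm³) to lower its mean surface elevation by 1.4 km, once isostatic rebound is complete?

Net drop Δ = e − u = e − e ρ_c/ρ_m = e (ρ_m − ρ_c)/ρ_m.
e = Δ ρ_m/(ρ_m − ρ_c) = 1.4 km × 3.382/0.672 = 7.05 km.

7.05 km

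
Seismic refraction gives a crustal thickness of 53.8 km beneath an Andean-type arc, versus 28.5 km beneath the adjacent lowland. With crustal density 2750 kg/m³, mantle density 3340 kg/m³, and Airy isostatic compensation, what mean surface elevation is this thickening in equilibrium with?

4.47 km

Excess crust Δ = 53.8 km − 28.5 km = 25.3 km, split between elevation h and root r with h + r = Δ.
Airy balance ρ_c h = (ρ_m − ρ_c) r gives r = h ρ_c/(ρ_m − ρ_c), so h (1 + ρ_c/(ρ_m − ρ_c)) = Δ, i.e. h = Δ (ρ_m − ρ_c)/ρ_m.
h = 25.3 km × 590/3340 = 4.47 km.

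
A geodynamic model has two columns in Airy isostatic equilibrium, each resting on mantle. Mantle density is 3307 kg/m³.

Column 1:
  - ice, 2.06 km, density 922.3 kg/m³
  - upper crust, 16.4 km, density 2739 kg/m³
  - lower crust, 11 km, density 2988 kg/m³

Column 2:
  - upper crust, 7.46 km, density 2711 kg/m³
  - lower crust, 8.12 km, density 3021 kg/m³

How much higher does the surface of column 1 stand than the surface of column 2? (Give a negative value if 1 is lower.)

3.32 km

For any compensation level in the mantle, the mantle terms cancel and isostasy reduces to e = (Σt_1 − Σt_2) − (Σ(ρt)_1 − Σ(ρt)_2) / ρ_m.
Σt_1 = 29.46 km; Σt_2 = 15.58 km; Σ(ρt)_1 = 79687.538; Σ(ρt)_2 = 44754.58 (in km·kg/m³).
e = (29.46 − 15.58) − (79687.538 − 44754.58) / 3307 = 3.32 km.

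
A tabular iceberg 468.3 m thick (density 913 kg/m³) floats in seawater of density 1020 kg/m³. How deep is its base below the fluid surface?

Draft d = t ρ_obj/ρ_fluid = 468.3 m × 913/1020 = 419 m.

419 m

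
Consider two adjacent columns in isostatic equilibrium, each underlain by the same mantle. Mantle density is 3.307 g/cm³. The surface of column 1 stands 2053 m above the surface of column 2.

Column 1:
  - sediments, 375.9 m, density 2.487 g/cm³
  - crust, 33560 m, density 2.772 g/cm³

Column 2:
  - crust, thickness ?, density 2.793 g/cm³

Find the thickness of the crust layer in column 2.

Take the compensation level at the base of the deeper column (depth z_c below the surface of column 1) and equate Σ ρ_i t_i down to z_c; mantle fills any gap and the z_c terms cancel.
Column 1: 375.9×2.487 + 33560×2.772 + (z_c − 33935.9)×3.307
Column 2: 2053×0 + x×2.793 + (z_c − 2053 − 0 − x)×3.307
The z_c×3.307 term appears on both sides and cancels. Collect the known terms of each column as K = Σ(ρt)_known − 3.307 × (depth of known layers): K_1 = 93963.1833 − 3.307×33935.9 = −18262.838; K_2 = 0 − 3.307×(2053 + 0) = −6789.271.
Balance: K_1 = K_2 − x×(3.307 − 2.793), so x = (K_2 − K_1)/(3.307 − 2.793) = 11473.6/0.514 = 22300 m.

22300 m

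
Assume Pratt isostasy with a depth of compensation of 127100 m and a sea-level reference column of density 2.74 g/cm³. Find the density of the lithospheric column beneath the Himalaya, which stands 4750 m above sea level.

Pratt balance: ρ_ref D = ρ (D + h).
ρ = ρ_ref D/(D + h) = 2.74 × 127100 m/(127100 m + 4750 m) = 2.64 g/cm³.

2.64 g/cm³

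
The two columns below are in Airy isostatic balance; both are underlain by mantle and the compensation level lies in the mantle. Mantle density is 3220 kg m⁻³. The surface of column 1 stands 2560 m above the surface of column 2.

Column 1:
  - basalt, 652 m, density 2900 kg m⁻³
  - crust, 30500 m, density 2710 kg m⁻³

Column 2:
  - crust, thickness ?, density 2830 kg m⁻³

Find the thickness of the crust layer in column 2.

Take the compensation level at the base of the deeper column (depth z_c below the surface of column 1) and equate Σ ρ_i t_i down to z_c; mantle fills any gap and the z_c terms cancel.
Column 1: 652×2900 + 30500×2710 + (z_c − 31152)×3220
Column 2: 2560×0 + x×2830 + (z_c − 2560 − 0 − x)×3220
The z_c×3220 term appears on both sides and cancels. Collect the known terms of each column as K = Σ(ρt)_known − 3220 × (depth of known layers): K_1 = 84545800 − 3220×31152 = −15763640; K_2 = 0 − 3220×(2560 + 0) = −8243200.
Balance: K_1 = K_2 − x×(3220 − 2830), so x = (K_2 − K_1)/(3220 − 2830) = 7520440/390 = 19300 m.

19300 m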